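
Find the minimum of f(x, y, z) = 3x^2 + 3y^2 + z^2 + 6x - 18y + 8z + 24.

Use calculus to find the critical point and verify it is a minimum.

f(x,y,z) = 3x^2 + 3y^2 + z^2 + 6x - 18y + 8z + 24
df/dx = 6x + (6) = 0 => x = -1
df/dy = 6y + (-18) = 0 => y = 3
df/dz = 2z + (8) = 0 => z = -4
f(-1,3,-4) = 3*(-1)^2 + 3*(3)^2 + 1*(-4)^2 + 6*(-1) + -18*(3) + 8*(-4) + 24 = -22
Hessian is diagonal with entries 6, 6, 2 > 0, confirmed minimum.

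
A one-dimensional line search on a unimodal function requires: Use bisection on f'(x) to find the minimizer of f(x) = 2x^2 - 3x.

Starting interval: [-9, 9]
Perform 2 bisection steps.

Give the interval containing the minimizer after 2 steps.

Finding critical point of f(x) = 2x^2 - 3x using bisection on f'(x) = 4x + -3.
f'(x) = 0 when x = 3/4.
Starting interval: [-9, 9]
Step 1: mid = 0, f'(mid) = -3, new interval = [0, 9]
Step 2: mid = 9/2, f'(mid) = 15, new interval = [0, 9/2]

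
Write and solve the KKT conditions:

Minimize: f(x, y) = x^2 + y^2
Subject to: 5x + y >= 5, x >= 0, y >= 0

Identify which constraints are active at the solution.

KKT conditions for min x^2 + y^2 s.t. 5x + 1y >= 5, x >= 0, y >= 0:
Stationarity: 2x = mu*5 + mu_x, 2y = mu*1 + mu_y, with mu, mu_x, mu_y >= 0
Complementary slackness: mu*(5x + y - 5) = 0, mu_x*x = 0, mu_y*y = 0
(0, 0) is infeasible (5*0 + 1*0 < 5), so if mu = 0 stationarity would force x = mu_x/2 >= 0, y = mu_y/2 >= 0 with mu_x*x = mu_y*y = 0, i.e. x = y = 0: contradiction. Hence mu > 0 and 5x + y = 5 is active.
Try x > 0, y > 0 (so mu_x = mu_y = 0): x = 5*mu/2, y = 1*mu/2
Substitute: 5*(5*mu/2) + 1*(1*mu/2) = 5
  mu*26/2 = 5 => mu = 5/13
x* = 25/26 > 0, y* = 5/26 > 0, consistent with mu_x = mu_y = 0.
f is convex and the constraints are linear, so this KKT point is the global minimum.
f* = 25/26
Active constraints: 5x + y >= 5 (holds with equality, mu = 5/13 > 0); x >= 0 and y >= 0 are inactive (mu_x = mu_y = 0).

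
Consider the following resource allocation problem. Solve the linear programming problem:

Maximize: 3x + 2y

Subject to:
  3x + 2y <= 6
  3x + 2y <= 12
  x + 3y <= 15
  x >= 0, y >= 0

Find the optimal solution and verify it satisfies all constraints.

Feasible vertices: (0, 0), (0, 3), (2, 0)
Objective 3x + 2y at each vertex:
  (0, 0): 0
  (0, 3): 6
  (2, 0): 6
Maximum is 6 at (0, 3).
Verify constraints at (x, y) = (0, 3):
  3*0 + 2*3 = 6 <= 6 (active)
  3*0 + 2*3 = 6 <= 12
  1*0 + 3*3 = 9 <= 15
  x = 0 >= 0, y = 3 >= 0. All constraints satisfied.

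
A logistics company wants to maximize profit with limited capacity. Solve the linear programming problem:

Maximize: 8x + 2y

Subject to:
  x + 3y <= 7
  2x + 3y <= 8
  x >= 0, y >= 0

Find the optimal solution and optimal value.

Feasible vertices: (0, 0), (0, 7/3), (1, 2), (4, 0)
Objective 8x + 2y at each:
  (0, 0): 0
  (0, 7/3): 14/3
  (1, 2): 12
  (4, 0): 32
Maximum is 32 at (4, 0).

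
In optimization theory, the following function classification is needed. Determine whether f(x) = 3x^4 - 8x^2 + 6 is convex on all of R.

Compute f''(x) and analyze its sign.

f(x) = 3x^4 - 8x^2 + 6
f'(x) = 12x^3 + -16x
f''(x) = 36x^2 + -16
f''(0) = -16 < 0, so not convex near x = 0
Therefore, f is not globally convex on R.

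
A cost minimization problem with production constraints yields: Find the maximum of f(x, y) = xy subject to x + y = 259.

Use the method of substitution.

Substitute y = 259 - x into f(x,y) = xy:
g(x) = x(259 - x) = 259x - x^2
g'(x) = 259 - 2x = 0  =>  x = 259/2
y = 259 - 259/2 = 259/2
Maximum value = (259/2) * (259/2) = 67081/4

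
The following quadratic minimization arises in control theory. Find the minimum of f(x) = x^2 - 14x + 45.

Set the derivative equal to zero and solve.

f(x) = x^2 - 14x + 45
f'(x) = 2x + (-14) = 0
x = 14/2 = 7
f(7) = -4
Since f''(x) = 2 > 0, this is a minimum.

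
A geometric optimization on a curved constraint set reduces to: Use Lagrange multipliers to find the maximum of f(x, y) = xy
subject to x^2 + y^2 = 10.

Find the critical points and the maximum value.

Lagrange conditions: y = 2*lambda*x and x = 2*lambda*y
If x = 0 then y = 0, violating the constraint, so x, y != 0.
Dividing: y/x = x/y => x^2 = y^2 => y = x or y = -x
Constraint: 2x^2 = 10 => x^2 = 5 => x = +/-sqrt(5)
Critical points: (sqrt(5), sqrt(5)), (-sqrt(5), -sqrt(5)), (sqrt(5), -sqrt(5)), (-sqrt(5), sqrt(5))
  y = x:  xy = x^2 = 5  at (sqrt(5), sqrt(5)) and (-sqrt(5), -sqrt(5))
  y = -x: xy = -x^2 = -5 at (sqrt(5), -sqrt(5)) and (-sqrt(5), sqrt(5))
Maximum xy = 5 at (sqrt(5), sqrt(5)) and (-sqrt(5), -sqrt(5))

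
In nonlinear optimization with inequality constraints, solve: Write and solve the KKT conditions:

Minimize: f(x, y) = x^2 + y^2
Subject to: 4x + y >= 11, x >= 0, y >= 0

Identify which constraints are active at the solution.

KKT conditions for min x^2 + y^2 s.t. 4x + 1y >= 11, x >= 0, y >= 0:
Stationarity: 2x = mu*4 + mu_x, 2y = mu*1 + mu_y, with mu, mu_x, mu_y >= 0
Complementary slackness: mu*(4x + y - 11) = 0, mu_x*x = 0, mu_y*y = 0
(0, 0) is infeasible (4*0 + 1*0 < 11), so if mu = 0 stationarity would force x = mu_x/2 >= 0, y = mu_y/2 >= 0 with mu_x*x = mu_y*y = 0, i.e. x = y = 0: contradiction. Hence mu > 0 and 4x + y = 11 is active.
Try x > 0, y > 0 (so mu_x = mu_y = 0): x = 4*mu/2, y = 1*mu/2
Substitute: 4*(4*mu/2) + 1*(1*mu/2) = 11
  mu*17/2 = 11 => mu = 22/17
x* = 44/17 > 0, y* = 11/17 > 0, consistent with mu_x = mu_y = 0.
f is convex and the constraints are linear, so this KKT point is the global minimum.
f* = 121/17
Active constraints: 4x + y >= 11 (holds with equality, mu = 22/17 > 0); x >= 0 and y >= 0 are inactive (mu_x = mu_y = 0).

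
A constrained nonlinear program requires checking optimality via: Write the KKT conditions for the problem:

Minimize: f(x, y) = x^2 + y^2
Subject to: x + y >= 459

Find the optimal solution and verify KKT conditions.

KKT conditions for min x^2 + y^2 s.t. x + y >= 459:
Stationarity: 2x = mu, 2y = mu
So x = y = mu/2.
Complementary slackness: mu*(x + y - 459) = 0
Primal feasibility: x + y >= 459; dual feasibility: mu >= 0
If mu = 0 then x = y = 0, but 0 + 0 < 459 is infeasible, so the constraint is active.
Constraint active: x + y = 2*(mu/2) = 459 => mu = 459
x = y = 459/2, f = 210681/2
Verify: stationarity 2*(459/2) = 459 = mu; primal 459/2 + 459/2 = 459 >= 459; dual mu = 459 >= 0; complementary slackness 459*(459 - 459) = 0. All KKT conditions hold.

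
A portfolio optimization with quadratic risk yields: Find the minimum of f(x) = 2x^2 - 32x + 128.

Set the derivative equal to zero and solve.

f(x) = 2x^2 - 32x + 128
f'(x) = 4x + (-32) = 0
x = 32/4 = 8
f(8) = 0
Since f''(x) = 4 > 0, this is a minimum.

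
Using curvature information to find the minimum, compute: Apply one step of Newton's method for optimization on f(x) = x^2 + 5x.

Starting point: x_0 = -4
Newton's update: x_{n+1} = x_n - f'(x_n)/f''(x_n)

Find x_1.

f(x) = x^2 + 5x
f'(x) = 2x + (5), f''(x) = 2
Newton step: x_1 = x_0 - f'(x_0)/f''(x_0)
f'(-4) = -3
x_1 = -4 - -3/2 = -5/2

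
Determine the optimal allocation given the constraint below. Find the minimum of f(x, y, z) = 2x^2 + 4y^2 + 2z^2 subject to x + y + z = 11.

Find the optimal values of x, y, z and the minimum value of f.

Using Lagrange multipliers on f = 2x^2 + 4y^2 + 2z^2 with constraint x + y + z = 11:
Conditions: 2*2*x = lambda, 2*4*y = lambda, 2*2*z = lambda
So x = lambda/4, y = lambda/8, z = lambda/4
Substituting into constraint: lambda * (5/8) = 11
lambda = 88/5
x = 22/5, y = 11/5, z = 22/5
Minimum value = 484/5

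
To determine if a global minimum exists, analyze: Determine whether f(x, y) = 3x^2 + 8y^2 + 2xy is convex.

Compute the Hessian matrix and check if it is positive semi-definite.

f(x,y) = 3x^2 + 8y^2 + 2xy
Hessian H = [[6, 2], [2, 16]]
trace(H) = 22, det(H) = 92
Eigenvalues: (22 +/- sqrt(116)) / 2 = 16.39, 5.615
Since both eigenvalues > 0, f is convex.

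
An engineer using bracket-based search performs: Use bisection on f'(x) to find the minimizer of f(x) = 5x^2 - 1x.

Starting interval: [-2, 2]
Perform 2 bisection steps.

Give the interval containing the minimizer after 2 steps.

Finding critical point of f(x) = 5x^2 - 1x using bisection on f'(x) = 10x + -1.
f'(x) = 0 when x = 1/10.
Starting interval: [-2, 2]
Step 1: mid = 0, f'(mid) = -1, new interval = [0, 2]
Step 2: mid = 1, f'(mid) = 9, new interval = [0, 1]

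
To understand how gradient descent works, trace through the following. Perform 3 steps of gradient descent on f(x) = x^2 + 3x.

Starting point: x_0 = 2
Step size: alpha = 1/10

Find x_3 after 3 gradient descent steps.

f(x) = x^2 + 3x, f'(x) = 2x + (3)
Step 1: f'(2) = 7, x_1 = 2 - 1/10 * 7 = 13/10
Step 2: f'(13/10) = 28/5, x_2 = 13/10 - 1/10 * 28/5 = 37/50
Step 3: f'(37/50) = 112/25, x_3 = 37/50 - 1/10 * 112/25 = 73/250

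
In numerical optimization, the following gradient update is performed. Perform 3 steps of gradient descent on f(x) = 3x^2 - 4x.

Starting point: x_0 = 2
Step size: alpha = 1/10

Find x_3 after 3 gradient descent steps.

f(x) = 3x^2 - 4x, f'(x) = 6x + (-4)
Step 1: f'(2) = 8, x_1 = 2 - 1/10 * 8 = 6/5
Step 2: f'(6/5) = 16/5, x_2 = 6/5 - 1/10 * 16/5 = 22/25
Step 3: f'(22/25) = 32/25, x_3 = 22/25 - 1/10 * 32/25 = 94/125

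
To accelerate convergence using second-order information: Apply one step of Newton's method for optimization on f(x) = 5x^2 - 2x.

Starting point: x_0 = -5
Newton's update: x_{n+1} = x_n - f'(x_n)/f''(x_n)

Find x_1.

f(x) = 5x^2 - 2x
f'(x) = 10x + (-2), f''(x) = 10
Newton step: x_1 = x_0 - f'(x_0)/f''(x_0)
f'(-5) = -52
x_1 = -5 - -52/10 = 1/5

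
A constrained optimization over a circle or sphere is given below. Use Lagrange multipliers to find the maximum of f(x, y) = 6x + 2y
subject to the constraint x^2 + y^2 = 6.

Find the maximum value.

Set up Lagrange conditions: grad f = lambda * grad g
  6 = 2*lambda*x
  2 = 2*lambda*y
From these: x/y = 6/2, so x = 6t, y = 2t for some t.
Substitute into constraint: (6t)^2 + (2t)^2 = 6
  t^2 * 40 = 6
  t = sqrt(6/40)
Maximum = 6*x + 2*y = (6^2 + 2^2)*t = 40 * sqrt(6/40) = sqrt(240)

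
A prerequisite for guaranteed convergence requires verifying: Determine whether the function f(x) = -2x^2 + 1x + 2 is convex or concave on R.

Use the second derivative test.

f(x) = -2x^2 + 1x + 2
f'(x) = -4x + 1
f''(x) = -4
Since f''(x) = -4 < 0 for all x, f is concave on R.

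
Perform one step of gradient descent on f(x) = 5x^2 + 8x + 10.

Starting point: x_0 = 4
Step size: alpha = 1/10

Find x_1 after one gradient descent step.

f(x) = 5x^2 + 8x + 10
f'(x) = 10x + 8
f'(4) = 10*4 + (8) = 48
x_1 = x_0 - alpha * f'(x_0) = 4 - 1/10 * 48 = -4/5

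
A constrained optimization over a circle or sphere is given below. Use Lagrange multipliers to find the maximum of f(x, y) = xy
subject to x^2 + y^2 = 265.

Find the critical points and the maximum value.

Lagrange conditions: y = 2*lambda*x and x = 2*lambda*y
If x = 0 then y = 0, violating the constraint, so x, y != 0.
Dividing: y/x = x/y => x^2 = y^2 => y = x or y = -x
Constraint: 2x^2 = 265 => x^2 = 265/2 => x = +/-sqrt(265/2)
Critical points: (sqrt(265/2), sqrt(265/2)), (-sqrt(265/2), -sqrt(265/2)), (sqrt(265/2), -sqrt(265/2)), (-sqrt(265/2), sqrt(265/2))
  y = x:  xy = x^2 = 265/2  at (sqrt(265/2), sqrt(265/2)) and (-sqrt(265/2), -sqrt(265/2))
  y = -x: xy = -x^2 = -265/2 at (sqrt(265/2), -sqrt(265/2)) and (-sqrt(265/2), sqrt(265/2))
Maximum xy = 265/2 at (sqrt(265/2), sqrt(265/2)) and (-sqrt(265/2), -sqrt(265/2))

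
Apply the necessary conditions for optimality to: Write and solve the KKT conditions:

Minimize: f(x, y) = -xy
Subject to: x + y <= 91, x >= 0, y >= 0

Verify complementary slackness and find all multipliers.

Problem: min -xy s.t. x + y <= 91 (multiplier lambda), x >= 0 (mu_x), y >= 0 (mu_y)
KKT stationarity: -y + lambda - mu_x = 0, -x + lambda - mu_y = 0, with lambda, mu_x, mu_y >= 0
Complementary slackness: lambda*(x + y - 91) = 0, mu_x*x = 0, mu_y*y = 0
If lambda = 0: y = -mu_x <= 0 and x = -mu_y <= 0 force x = y = 0 with f = 0; but x = y = 91/2 is feasible with f = -8281/4 < 0, so this is not the minimum. Hence lambda > 0 and x + y = 91.
Try x > 0, y > 0 (so mu_x = mu_y = 0): y = lambda, x = lambda => x = y = lambda
x + y = 91 => 2*lambda = 91 => lambda = 91/2
x* = y* = 91/2 > 0, consistent with mu_x = mu_y = 0.
(Any feasible point with x = 0 or y = 0 has f = 0 > -8281/4, so the minimum is not on those boundaries.)
min(-xy) = -8281/4 (i.e. max xy = 8281/4)
Multipliers: lambda = 91/2, mu_x = 0, mu_y = 0
Complementary slackness: lambda*(x + y - 91) = 91/2*(91/2 + 91/2 - 91) = 0, mu_x*x = 0*91/2 = 0, mu_y*y = 0*91/2 = 0. Satisfied.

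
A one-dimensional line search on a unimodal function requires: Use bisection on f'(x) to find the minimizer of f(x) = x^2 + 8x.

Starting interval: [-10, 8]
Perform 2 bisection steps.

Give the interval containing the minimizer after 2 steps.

Finding critical point of f(x) = x^2 + 8x using bisection on f'(x) = 2x + 8.
f'(x) = 0 when x = -4.
Starting interval: [-10, 8]
Step 1: mid = -1, f'(mid) = 6, new interval = [-10, -1]
Step 2: mid = -11/2, f'(mid) = -3, new interval = [-11/2, -1]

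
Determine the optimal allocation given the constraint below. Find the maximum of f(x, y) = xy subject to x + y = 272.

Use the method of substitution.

Substitute y = 272 - x into f(x,y) = xy:
g(x) = x(272 - x) = 272x - x^2
g'(x) = 272 - 2x = 0  =>  x = 136
y = 272 - 136 = 136
Maximum value = 136 * 136 = 18496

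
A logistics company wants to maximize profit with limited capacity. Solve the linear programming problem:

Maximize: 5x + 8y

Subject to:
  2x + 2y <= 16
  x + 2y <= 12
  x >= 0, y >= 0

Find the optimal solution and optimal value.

Feasible vertices: (0, 0), (0, 6), (4, 4), (8, 0)
Objective 5x + 8y at each:
  (0, 0): 0
  (0, 6): 48
  (4, 4): 52
  (8, 0): 40
Maximum is 52 at (4, 4).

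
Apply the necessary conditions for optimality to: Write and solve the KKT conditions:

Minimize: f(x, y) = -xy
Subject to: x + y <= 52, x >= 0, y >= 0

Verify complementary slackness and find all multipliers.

Problem: min -xy s.t. x + y <= 52 (multiplier lambda), x >= 0 (mu_x), y >= 0 (mu_y)
KKT stationarity: -y + lambda - mu_x = 0, -x + lambda - mu_y = 0, with lambda, mu_x, mu_y >= 0
Complementary slackness: lambda*(x + y - 52) = 0, mu_x*x = 0, mu_y*y = 0
If lambda = 0: y = -mu_x <= 0 and x = -mu_y <= 0 force x = y = 0 with f = 0; but x = y = 26 is feasible with f = -676 < 0, so this is not the minimum. Hence lambda > 0 and x + y = 52.
Try x > 0, y > 0 (so mu_x = mu_y = 0): y = lambda, x = lambda => x = y = lambda
x + y = 52 => 2*lambda = 52 => lambda = 26
x* = y* = 26 > 0, consistent with mu_x = mu_y = 0.
(Any feasible point with x = 0 or y = 0 has f = 0 > -676, so the minimum is not on those boundaries.)
min(-xy) = -676 (i.e. max xy = 676)
Multipliers: lambda = 26, mu_x = 0, mu_y = 0
Complementary slackness: lambda*(x + y - 52) = 26*(26 + 26 - 52) = 0, mu_x*x = 0*26 = 0, mu_y*y = 0*26 = 0. Satisfied.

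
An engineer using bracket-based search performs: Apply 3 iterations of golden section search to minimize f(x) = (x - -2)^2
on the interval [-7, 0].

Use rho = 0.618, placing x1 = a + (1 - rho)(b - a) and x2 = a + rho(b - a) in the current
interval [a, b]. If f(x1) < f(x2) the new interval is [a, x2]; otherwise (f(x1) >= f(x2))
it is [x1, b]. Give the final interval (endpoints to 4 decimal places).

Golden section search for min of f(x) = (x - -2)^2 on [-7, 0].
Each step: x1 = a + (1 - rho)(b - a), x2 = a + rho(b - a); if f(x1) < f(x2) keep [a, x2], otherwise keep [x1, b].
Step 1: [-7.0000, 0.0000], x1=-4.3260 (f=5.4103), x2=-2.6740 (f=0.4543); f(x1) > f(x2) => keep [-4.3260, 0.0000]
Step 2: [-4.3260, 0.0000], x1=-2.6735 (f=0.4536), x2=-1.6525 (f=0.1207); f(x1) > f(x2) => keep [-2.6735, 0.0000]
Step 3: [-2.6735, 0.0000], x1=-1.6522 (f=0.1210), x2=-1.0213 (f=0.9579); f(x1) < f(x2) => keep [-2.6735, -1.0213]
Final interval: [-2.6735, -1.0213]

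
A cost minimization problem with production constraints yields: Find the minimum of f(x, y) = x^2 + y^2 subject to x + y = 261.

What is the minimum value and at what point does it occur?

Substitute y = 261 - x into f(x,y) = x^2 + y^2:
g(x) = x^2 + (261 - x)^2 = 2x^2 - 522x + 68121
g'(x) = 4x - 522 = 0  =>  x = 261/2
y = 261 - 261/2 = 261/2
Minimum value = (261/2)^2 + (261/2)^2 = 68121/2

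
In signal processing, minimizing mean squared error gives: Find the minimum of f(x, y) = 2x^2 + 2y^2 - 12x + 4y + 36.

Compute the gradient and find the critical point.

f(x,y) = 2x^2 + 2y^2 - 12x + 4y + 36
df/dx = 4x + (-12) = 0  =>  x = 3
df/dy = 4y + (4) = 0  =>  y = -1
f(3, -1) = 2*(3)^2 + 2*(-1)^2 + -12*(3) + 4*(-1) + 36 = 16
Hessian is diagonal with entries 4, 4 > 0, so this is a minimum.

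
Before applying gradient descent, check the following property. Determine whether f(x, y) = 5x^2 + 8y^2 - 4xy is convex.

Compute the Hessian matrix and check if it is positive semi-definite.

f(x,y) = 5x^2 + 8y^2 - 4xy
Hessian H = [[10, -4], [-4, 16]]
trace(H) = 26, det(H) = 144
Eigenvalues: (26 +/- sqrt(100)) / 2 = 18, 8
Since both eigenvalues > 0, f is convex.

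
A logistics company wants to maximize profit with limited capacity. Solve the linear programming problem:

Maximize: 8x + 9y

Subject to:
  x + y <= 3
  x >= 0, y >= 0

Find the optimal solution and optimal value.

The feasible region has vertices at [(0, 0), (3, 0), (0, 3)].
Checking objective 8x + 9y at each vertex:
  (0, 0): 8*0 + 9*0 = 0
  (3, 0): 8*3 + 9*0 = 24
  (0, 3): 8*0 + 9*3 = 27
Maximum is 27 at (0, 3).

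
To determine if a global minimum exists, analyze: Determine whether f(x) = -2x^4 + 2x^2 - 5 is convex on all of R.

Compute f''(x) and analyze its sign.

f(x) = -2x^4 + 2x^2 - 5
f'(x) = -8x^3 + 4x
f''(x) = -24x^2 + 4
f''(x) = -24x^2 + 4 -> -inf as |x| -> inf
Therefore, f is not globally convex on R.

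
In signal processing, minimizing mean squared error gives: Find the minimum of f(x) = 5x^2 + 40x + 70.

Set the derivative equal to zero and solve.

f(x) = 5x^2 + 40x + 70
f'(x) = 10x + (40) = 0
x = -40/10 = -4
f(-4) = -10
Since f''(x) = 10 > 0, this is a minimum.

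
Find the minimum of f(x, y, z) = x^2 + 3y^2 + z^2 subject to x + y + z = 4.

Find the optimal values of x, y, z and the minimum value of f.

Using Lagrange multipliers on f = x^2 + 3y^2 + z^2 with constraint x + y + z = 4:
Conditions: 2*1*x = lambda, 2*3*y = lambda, 2*1*z = lambda
So x = lambda/2, y = lambda/6, z = lambda/2
Substituting into constraint: lambda * (7/6) = 4
lambda = 24/7
x = 12/7, y = 4/7, z = 12/7
Minimum value = 48/7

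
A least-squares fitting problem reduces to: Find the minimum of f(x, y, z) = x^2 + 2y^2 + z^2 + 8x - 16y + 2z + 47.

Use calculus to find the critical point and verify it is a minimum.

f(x,y,z) = x^2 + 2y^2 + z^2 + 8x - 16y + 2z + 47
df/dx = 2x + (8) = 0 => x = -4
df/dy = 4y + (-16) = 0 => y = 4
df/dz = 2z + (2) = 0 => z = -1
f(-4,4,-1) = 1*(-4)^2 + 2*(4)^2 + 1*(-1)^2 + 8*(-4) + -16*(4) + 2*(-1) + 47 = -2
Hessian is diagonal with entries 2, 4, 2 > 0, confirmed minimum.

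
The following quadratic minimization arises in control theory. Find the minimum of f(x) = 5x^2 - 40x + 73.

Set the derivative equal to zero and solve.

f(x) = 5x^2 - 40x + 73
f'(x) = 10x + (-40) = 0
x = 40/10 = 4
f(4) = -7
Since f''(x) = 10 > 0, this is a minimum.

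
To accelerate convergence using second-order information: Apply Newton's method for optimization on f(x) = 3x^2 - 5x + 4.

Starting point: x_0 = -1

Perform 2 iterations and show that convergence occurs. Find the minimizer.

f(x) = 3x^2 - 5x + 4, f'(x) = 6x + (-5), f''(x) = 6
Step 1: f'(-1) = -11, x_1 = -1 - -11/6 = 5/6
Step 2: f'(5/6) = 0, x_2 = 5/6 (converged)
Newton's method converges in 1 step for quadratics.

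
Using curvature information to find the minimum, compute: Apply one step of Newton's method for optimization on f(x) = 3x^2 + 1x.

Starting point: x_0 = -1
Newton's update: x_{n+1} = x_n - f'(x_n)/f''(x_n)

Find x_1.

f(x) = 3x^2 + 1x
f'(x) = 6x + (1), f''(x) = 6
Newton step: x_1 = x_0 - f'(x_0)/f''(x_0)
f'(-1) = -5
x_1 = -1 - -5/6 = -1/6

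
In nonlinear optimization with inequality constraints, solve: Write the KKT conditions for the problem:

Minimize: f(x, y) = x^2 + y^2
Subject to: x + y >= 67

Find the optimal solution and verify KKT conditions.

KKT conditions for min x^2 + y^2 s.t. x + y >= 67:
Stationarity: 2x = mu, 2y = mu
So x = y = mu/2.
Complementary slackness: mu*(x + y - 67) = 0
Primal feasibility: x + y >= 67; dual feasibility: mu >= 0
If mu = 0 then x = y = 0, but 0 + 0 < 67 is infeasible, so the constraint is active.
Constraint active: x + y = 2*(mu/2) = 67 => mu = 67
x = y = 67/2, f = 4489/2
Verify: stationarity 2*(67/2) = 67 = mu; primal 67/2 + 67/2 = 67 >= 67; dual mu = 67 >= 0; complementary slackness 67*(67 - 67) = 0. All KKT conditions hold.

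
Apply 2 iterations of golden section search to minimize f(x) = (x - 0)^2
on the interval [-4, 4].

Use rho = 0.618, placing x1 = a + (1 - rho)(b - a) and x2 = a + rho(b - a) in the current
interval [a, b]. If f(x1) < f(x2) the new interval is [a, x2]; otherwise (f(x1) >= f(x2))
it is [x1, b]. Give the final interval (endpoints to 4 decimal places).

Golden section search for min of f(x) = (x - 0)^2 on [-4, 4].
Each step: x1 = a + (1 - rho)(b - a), x2 = a + rho(b - a); if f(x1) < f(x2) keep [a, x2], otherwise keep [x1, b].
Step 1: [-4.0000, 4.0000], x1=-0.9440 (f=0.8911), x2=0.9440 (f=0.8911); f(x1) = f(x2) (tie, not '<') => keep [-0.9440, 4.0000]
Step 2: [-0.9440, 4.0000], x1=0.9446 (f=0.8923), x2=2.1114 (f=4.4580); f(x1) < f(x2) => keep [-0.9440, 2.1114]
Final interval: [-0.9440, 2.1114]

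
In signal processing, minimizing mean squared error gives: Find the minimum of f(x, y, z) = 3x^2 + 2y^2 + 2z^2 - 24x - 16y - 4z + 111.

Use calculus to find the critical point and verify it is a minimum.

f(x,y,z) = 3x^2 + 2y^2 + 2z^2 - 24x - 16y - 4z + 111
df/dx = 6x + (-24) = 0 => x = 4
df/dy = 4y + (-16) = 0 => y = 4
df/dz = 4z + (-4) = 0 => z = 1
f(4,4,1) = 3*(4)^2 + 2*(4)^2 + 2*(1)^2 + -24*(4) + -16*(4) + -4*(1) + 111 = 29
Hessian is diagonal with entries 6, 4, 4 > 0, confirmed minimum.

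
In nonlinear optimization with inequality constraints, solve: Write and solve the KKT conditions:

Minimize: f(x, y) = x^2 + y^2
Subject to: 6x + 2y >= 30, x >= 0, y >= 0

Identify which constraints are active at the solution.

KKT conditions for min x^2 + y^2 s.t. 6x + 2y >= 30, x >= 0, y >= 0:
Stationarity: 2x = mu*6 + mu_x, 2y = mu*2 + mu_y, with mu, mu_x, mu_y >= 0
Complementary slackness: mu*(6x + 2y - 30) = 0, mu_x*x = 0, mu_y*y = 0
(0, 0) is infeasible (6*0 + 2*0 < 30), so if mu = 0 stationarity would force x = mu_x/2 >= 0, y = mu_y/2 >= 0 with mu_x*x = mu_y*y = 0, i.e. x = y = 0: contradiction. Hence mu > 0 and 6x + 2y = 30 is active.
Try x > 0, y > 0 (so mu_x = mu_y = 0): x = 6*mu/2, y = 2*mu/2
Substitute: 6*(6*mu/2) + 2*(2*mu/2) = 30
  mu*40/2 = 30 => mu = 3/2
x* = 9/2 > 0, y* = 3/2 > 0, consistent with mu_x = mu_y = 0.
f is convex and the constraints are linear, so this KKT point is the global minimum.
f* = 45/2
Active constraints: 6x + 2y >= 30 (holds with equality, mu = 3/2 > 0); x >= 0 and y >= 0 are inactive (mu_x = mu_y = 0).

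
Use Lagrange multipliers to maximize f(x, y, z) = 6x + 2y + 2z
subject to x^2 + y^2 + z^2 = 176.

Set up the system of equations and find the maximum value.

Lagrange conditions: 6 = 2*lambda*x, 2 = 2*lambda*y, 2 = 2*lambda*z
So x:6 = y:2 = z:2, i.e. x = 6t, y = 2t, z = 2t
Constraint: t^2*(6^2 + 2^2 + 2^2) = 176
  t^2 * 44 = 176  =>  t = sqrt(4)
Maximum = 6*6t + 2*2t + 2*2t = 44*sqrt(4) = 88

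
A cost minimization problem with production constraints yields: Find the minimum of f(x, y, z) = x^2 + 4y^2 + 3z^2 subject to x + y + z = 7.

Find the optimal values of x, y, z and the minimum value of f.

Using Lagrange multipliers on f = x^2 + 4y^2 + 3z^2 with constraint x + y + z = 7:
Conditions: 2*1*x = lambda, 2*4*y = lambda, 2*3*z = lambda
So x = lambda/2, y = lambda/8, z = lambda/6
Substituting into constraint: lambda * (19/24) = 7
lambda = 168/19
x = 84/19, y = 21/19, z = 28/19
Minimum value = 588/19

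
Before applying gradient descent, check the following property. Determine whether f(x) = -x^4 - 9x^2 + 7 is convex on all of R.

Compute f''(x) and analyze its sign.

f(x) = -x^4 - 9x^2 + 7
f'(x) = -4x^3 + -18x
f''(x) = -12x^2 + -18
f''(x) = -12x^2 + -18 <= -18 < 0 for all x
Therefore, f is concave on R.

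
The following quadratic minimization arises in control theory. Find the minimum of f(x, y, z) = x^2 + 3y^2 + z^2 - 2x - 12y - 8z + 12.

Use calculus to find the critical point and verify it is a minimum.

f(x,y,z) = x^2 + 3y^2 + z^2 - 2x - 12y - 8z + 12
df/dx = 2x + (-2) = 0 => x = 1
df/dy = 6y + (-12) = 0 => y = 2
df/dz = 2z + (-8) = 0 => z = 4
f(1,2,4) = 1*(1)^2 + 3*(2)^2 + 1*(4)^2 + -2*(1) + -12*(2) + -8*(4) + 12 = -17
Hessian is diagonal with entries 2, 6, 2 > 0, confirmed minimum.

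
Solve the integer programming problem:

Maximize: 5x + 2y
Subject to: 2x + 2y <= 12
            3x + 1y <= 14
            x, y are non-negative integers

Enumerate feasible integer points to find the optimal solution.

Constraint 1: 2x + 2y <= 12
Constraint 2: 3x + 1y <= 14
Feasible x range (need y >= 0): 0 <= x <= min(12/2, 14/3) => x in {0, ..., 4}.
Enumerate feasible integer points row by row (the coefficient of y is 2 > 0, so for each x the largest feasible y gives the best value):
  x = 0: y <= min((12 - 2*0)/2, (14 - 3*0)/1) => y in {0, ..., 6}; best 5*0 + 2*6 = 12
  x = 1: y <= min((12 - 2*1)/2, (14 - 3*1)/1) => y in {0, ..., 5}; best 5*1 + 2*5 = 15
  x = 2: y <= min((12 - 2*2)/2, (14 - 3*2)/1) => y in {0, ..., 4}; best 5*2 + 2*4 = 18
  x = 3: y <= min((12 - 2*3)/2, (14 - 3*3)/1) => y in {0, ..., 3}; best 5*3 + 2*3 = 21
  x = 4: y <= min((12 - 2*4)/2, (14 - 3*4)/1) => y in {0, ..., 2}; best 5*4 + 2*2 = 24
The maximum 5x + 2y = 24 is achieved at x = 4, y = 2.
Check: 2*4 + 2*2 = 12 <= 12 and 3*4 + 1*2 = 14 <= 14.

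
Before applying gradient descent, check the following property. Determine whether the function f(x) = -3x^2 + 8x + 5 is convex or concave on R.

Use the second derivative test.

f(x) = -3x^2 + 8x + 5
f'(x) = -6x + 8
f''(x) = -6
Since f''(x) = -6 < 0 for all x, f is concave on R.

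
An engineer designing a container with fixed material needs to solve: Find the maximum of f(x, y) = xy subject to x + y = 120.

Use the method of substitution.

Substitute y = 120 - x into f(x,y) = xy:
g(x) = x(120 - x) = 120x - x^2
g'(x) = 120 - 2x = 0  =>  x = 60
y = 120 - 60 = 60
Maximum value = 60 * 60 = 3600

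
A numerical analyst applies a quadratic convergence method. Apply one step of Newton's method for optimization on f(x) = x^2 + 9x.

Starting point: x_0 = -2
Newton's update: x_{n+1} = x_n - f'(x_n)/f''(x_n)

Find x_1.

f(x) = x^2 + 9x
f'(x) = 2x + (9), f''(x) = 2
Newton step: x_1 = x_0 - f'(x_0)/f''(x_0)
f'(-2) = 5
x_1 = -2 - 5/2 = -9/2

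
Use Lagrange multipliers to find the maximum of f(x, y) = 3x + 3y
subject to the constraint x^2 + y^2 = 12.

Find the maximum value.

Set up Lagrange conditions: grad f = lambda * grad g
  3 = 2*lambda*x
  3 = 2*lambda*y
From these: x/y = 3/3, so x = 3t, y = 3t for some t.
Substitute into constraint: (3t)^2 + (3t)^2 = 12
  t^2 * 18 = 12
  t = sqrt(12/18)
Maximum = 3*x + 3*y = (3^2 + 3^2)*t = 18 * sqrt(12/18) = sqrt(216)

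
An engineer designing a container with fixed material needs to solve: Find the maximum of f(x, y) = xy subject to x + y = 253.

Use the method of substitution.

Substitute y = 253 - x into f(x,y) = xy:
g(x) = x(253 - x) = 253x - x^2
g'(x) = 253 - 2x = 0  =>  x = 253/2
y = 253 - 253/2 = 253/2
Maximum value = (253/2) * (253/2) = 64009/4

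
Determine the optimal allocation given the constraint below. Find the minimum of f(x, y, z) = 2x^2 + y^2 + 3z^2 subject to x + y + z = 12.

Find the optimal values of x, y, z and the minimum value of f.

Using Lagrange multipliers on f = 2x^2 + y^2 + 3z^2 with constraint x + y + z = 12:
Conditions: 2*2*x = lambda, 2*1*y = lambda, 2*3*z = lambda
So x = lambda/4, y = lambda/2, z = lambda/6
Substituting into constraint: lambda * (11/12) = 12
lambda = 144/11
x = 36/11, y = 72/11, z = 24/11
Minimum value = 864/11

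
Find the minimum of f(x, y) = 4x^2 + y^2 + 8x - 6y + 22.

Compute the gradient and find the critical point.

f(x,y) = 4x^2 + y^2 + 8x - 6y + 22
df/dx = 8x + (8) = 0  =>  x = -1
df/dy = 2y + (-6) = 0  =>  y = 3
f(-1, 3) = 4*(-1)^2 + 1*(3)^2 + 8*(-1) + -6*(3) + 22 = 9
Hessian is diagonal with entries 8, 2 > 0, so this is a minimum.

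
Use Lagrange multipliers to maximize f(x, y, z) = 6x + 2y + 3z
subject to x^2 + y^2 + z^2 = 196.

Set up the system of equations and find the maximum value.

Lagrange conditions: 6 = 2*lambda*x, 2 = 2*lambda*y, 3 = 2*lambda*z
So x:6 = y:2 = z:3, i.e. x = 6t, y = 2t, z = 3t
Constraint: t^2*(6^2 + 2^2 + 3^2) = 196
  t^2 * 49 = 196  =>  t = sqrt(4)
Maximum = 6*6t + 2*2t + 3*3t = 49*sqrt(4) = 98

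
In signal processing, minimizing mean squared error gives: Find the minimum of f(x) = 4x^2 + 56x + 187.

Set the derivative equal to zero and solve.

f(x) = 4x^2 + 56x + 187
f'(x) = 8x + (56) = 0
x = -56/8 = -7
f(-7) = -9
Since f''(x) = 8 > 0, this is a minimum.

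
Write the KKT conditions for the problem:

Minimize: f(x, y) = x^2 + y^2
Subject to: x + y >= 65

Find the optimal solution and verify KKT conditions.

KKT conditions for min x^2 + y^2 s.t. x + y >= 65:
Stationarity: 2x = mu, 2y = mu
So x = y = mu/2.
Complementary slackness: mu*(x + y - 65) = 0
Primal feasibility: x + y >= 65; dual feasibility: mu >= 0
If mu = 0 then x = y = 0, but 0 + 0 < 65 is infeasible, so the constraint is active.
Constraint active: x + y = 2*(mu/2) = 65 => mu = 65
x = y = 65/2, f = 4225/2
Verify: stationarity 2*(65/2) = 65 = mu; primal 65/2 + 65/2 = 65 >= 65; dual mu = 65 >= 0; complementary slackness 65*(65 - 65) = 0. All KKT conditions hold.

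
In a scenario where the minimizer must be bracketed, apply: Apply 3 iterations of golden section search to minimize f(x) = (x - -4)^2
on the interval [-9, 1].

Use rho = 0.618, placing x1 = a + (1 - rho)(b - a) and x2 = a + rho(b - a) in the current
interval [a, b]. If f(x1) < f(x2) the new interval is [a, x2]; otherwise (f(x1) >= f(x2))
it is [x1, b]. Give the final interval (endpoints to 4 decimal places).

Golden section search for min of f(x) = (x - -4)^2 on [-9, 1].
Each step: x1 = a + (1 - rho)(b - a), x2 = a + rho(b - a); if f(x1) < f(x2) keep [a, x2], otherwise keep [x1, b].
Step 1: [-9.0000, 1.0000], x1=-5.1800 (f=1.3924), x2=-2.8200 (f=1.3924); f(x1) = f(x2) (tie, not '<') => keep [-5.1800, 1.0000]
Step 2: [-5.1800, 1.0000], x1=-2.8192 (f=1.3942), x2=-1.3608 (f=6.9656); f(x1) < f(x2) => keep [-5.1800, -1.3608]
Step 3: [-5.1800, -1.3608], x1=-3.7211 (f=0.0778), x2=-2.8197 (f=1.3931); f(x1) < f(x2) => keep [-5.1800, -2.8197]
Final interval: [-5.1800, -2.8197]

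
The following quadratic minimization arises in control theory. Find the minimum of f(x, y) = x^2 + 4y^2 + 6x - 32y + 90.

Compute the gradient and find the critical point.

f(x,y) = x^2 + 4y^2 + 6x - 32y + 90
df/dx = 2x + (6) = 0  =>  x = -3
df/dy = 8y + (-32) = 0  =>  y = 4
f(-3, 4) = 1*(-3)^2 + 4*(4)^2 + 6*(-3) + -32*(4) + 90 = 17
Hessian is diagonal with entries 2, 8 > 0, so this is a minimum.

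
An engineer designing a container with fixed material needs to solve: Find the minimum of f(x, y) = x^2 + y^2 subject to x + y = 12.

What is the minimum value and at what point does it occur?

Substitute y = 12 - x into f(x,y) = x^2 + y^2:
g(x) = x^2 + (12 - x)^2 = 2x^2 - 24x + 144
g'(x) = 4x - 24 = 0  =>  x = 6
y = 12 - 6 = 6
Minimum value = 6^2 + 6^2 = 72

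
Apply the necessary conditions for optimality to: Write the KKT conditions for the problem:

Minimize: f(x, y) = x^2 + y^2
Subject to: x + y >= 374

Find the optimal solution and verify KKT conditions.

KKT conditions for min x^2 + y^2 s.t. x + y >= 374:
Stationarity: 2x = mu, 2y = mu
So x = y = mu/2.
Complementary slackness: mu*(x + y - 374) = 0
Primal feasibility: x + y >= 374; dual feasibility: mu >= 0
If mu = 0 then x = y = 0, but 0 + 0 < 374 is infeasible, so the constraint is active.
Constraint active: x + y = 2*(mu/2) = 374 => mu = 374
x = y = 187, f = 69938
Verify: stationarity 2*187 = 374 = mu; primal 187 + 187 = 374 >= 374; dual mu = 374 >= 0; complementary slackness 374*(374 - 374) = 0. All KKT conditions hold.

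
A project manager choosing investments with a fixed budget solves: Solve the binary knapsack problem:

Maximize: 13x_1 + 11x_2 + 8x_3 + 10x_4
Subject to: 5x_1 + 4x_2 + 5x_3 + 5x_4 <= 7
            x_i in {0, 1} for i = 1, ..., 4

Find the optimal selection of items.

Items: item 1 (v=13, w=5), item 2 (v=11, w=4), item 3 (v=8, w=5), item 4 (v=10, w=5)
Capacity: 7
Checking all 16 subsets (w = total weight, v = total value):
  {}: w = 0, v = 0
  {1}: w = 5, v = 13
  {2}: w = 4, v = 11
  {3}: w = 5, v = 8
  {4}: w = 5, v = 10
  {1, 2}: w = 9 > 7, infeasible
  {1, 3}: w = 10 > 7, infeasible
  {1, 4}: w = 10 > 7, infeasible
  {2, 3}: w = 9 > 7, infeasible
  {2, 4}: w = 9 > 7, infeasible
  {3, 4}: w = 10 > 7, infeasible
  {1, 2, 3}: w = 14 > 7, infeasible
  {1, 2, 4}: w = 14 > 7, infeasible
  {1, 3, 4}: w = 15 > 7, infeasible
  {2, 3, 4}: w = 14 > 7, infeasible
  {1, 2, 3, 4}: w = 19 > 7, infeasible
Best feasible subset: items [1]
Total weight: 5 <= 7, total value: 13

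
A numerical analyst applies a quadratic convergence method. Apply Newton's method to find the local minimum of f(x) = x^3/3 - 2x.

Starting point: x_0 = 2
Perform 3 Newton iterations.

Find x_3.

f(x) = x^3/3 - 2x
f'(x) = x^2 - 2, f''(x) = 2x
Newton update: x_{n+1} = x_n - (x_n^2 - 2)/(2*x_n)
Step 1: x_0 = 2, f'=2, f''=4, x_1 = 3/2
Step 2: x_1 = 3/2, f'=1/4, f''=3, x_2 = 17/12
Step 3: x_2 = 17/12, f'=1/144, f''=17/6, x_3 = 577/408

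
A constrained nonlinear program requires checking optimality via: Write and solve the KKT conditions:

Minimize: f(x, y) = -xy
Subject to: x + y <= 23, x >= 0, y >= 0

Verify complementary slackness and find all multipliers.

Problem: min -xy s.t. x + y <= 23 (multiplier lambda), x >= 0 (mu_x), y >= 0 (mu_y)
KKT stationarity: -y + lambda - mu_x = 0, -x + lambda - mu_y = 0, with lambda, mu_x, mu_y >= 0
Complementary slackness: lambda*(x + y - 23) = 0, mu_x*x = 0, mu_y*y = 0
If lambda = 0: y = -mu_x <= 0 and x = -mu_y <= 0 force x = y = 0 with f = 0; but x = y = 23/2 is feasible with f = -529/4 < 0, so this is not the minimum. Hence lambda > 0 and x + y = 23.
Try x > 0, y > 0 (so mu_x = mu_y = 0): y = lambda, x = lambda => x = y = lambda
x + y = 23 => 2*lambda = 23 => lambda = 23/2
x* = y* = 23/2 > 0, consistent with mu_x = mu_y = 0.
(Any feasible point with x = 0 or y = 0 has f = 0 > -529/4, so the minimum is not on those boundaries.)
min(-xy) = -529/4 (i.e. max xy = 529/4)
Multipliers: lambda = 23/2, mu_x = 0, mu_y = 0
Complementary slackness: lambda*(x + y - 23) = 23/2*(23/2 + 23/2 - 23) = 0, mu_x*x = 0*23/2 = 0, mu_y*y = 0*23/2 = 0. Satisfied.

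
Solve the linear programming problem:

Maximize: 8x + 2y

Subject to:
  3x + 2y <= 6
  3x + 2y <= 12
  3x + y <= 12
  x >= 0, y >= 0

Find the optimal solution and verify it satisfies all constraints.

Feasible vertices: (0, 0), (0, 3), (2, 0)
Objective 8x + 2y at each vertex:
  (0, 0): 0
  (0, 3): 6
  (2, 0): 16
Maximum is 16 at (2, 0).
Verify constraints at (x, y) = (2, 0):
  3*2 + 2*0 = 6 <= 6 (active)
  3*2 + 2*0 = 6 <= 12
  3*2 + 1*0 = 6 <= 12
  x = 2 >= 0, y = 0 >= 0. All constraints satisfied.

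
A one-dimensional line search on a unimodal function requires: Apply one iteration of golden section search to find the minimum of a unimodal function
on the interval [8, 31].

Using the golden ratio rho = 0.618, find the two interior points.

Golden section search on [8, 31].
Golden ratio rho = 0.618 (approx).
Interior points:
  x_1 = 8 + (1-0.618)*23 = 16.7860
  x_2 = 8 + 0.618*23 = 22.2140
Compare f(x_1) and f(x_2) to determine which subinterval to keep.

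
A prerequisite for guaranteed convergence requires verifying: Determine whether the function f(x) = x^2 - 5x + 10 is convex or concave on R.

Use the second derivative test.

f(x) = x^2 - 5x + 10
f'(x) = 2x - 5
f''(x) = 2
Since f''(x) = 2 > 0 for all x, f is convex on R.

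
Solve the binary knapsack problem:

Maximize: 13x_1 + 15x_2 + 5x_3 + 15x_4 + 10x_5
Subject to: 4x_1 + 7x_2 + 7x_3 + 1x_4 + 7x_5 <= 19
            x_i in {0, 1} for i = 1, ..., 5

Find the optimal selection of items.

Items: item 1 (v=13, w=4), item 2 (v=15, w=7), item 3 (v=5, w=7), item 4 (v=15, w=1), item 5 (v=10, w=7)
Capacity: 19
Checking all 32 subsets (w = total weight, v = total value):
  {}: w = 0, v = 0
  {1}: w = 4, v = 13
  {2}: w = 7, v = 15
  {3}: w = 7, v = 5
  {4}: w = 1, v = 15
  {5}: w = 7, v = 10
  {1, 2}: w = 11, v = 28
  {1, 3}: w = 11, v = 18
  {1, 4}: w = 5, v = 28
  {1, 5}: w = 11, v = 23
  {2, 3}: w = 14, v = 20
  {2, 4}: w = 8, v = 30
  {2, 5}: w = 14, v = 25
  {3, 4}: w = 8, v = 20
  {3, 5}: w = 14, v = 15
  {4, 5}: w = 8, v = 25
  {1, 2, 3}: w = 18, v = 33
  {1, 2, 4}: w = 12, v = 43
  {1, 2, 5}: w = 18, v = 38
  {1, 3, 4}: w = 12, v = 33
  {1, 3, 5}: w = 18, v = 28
  {1, 4, 5}: w = 12, v = 38
  {2, 3, 4}: w = 15, v = 35
  {2, 3, 5}: w = 21 > 19, infeasible
  {2, 4, 5}: w = 15, v = 40
  {3, 4, 5}: w = 15, v = 30
  {1, 2, 3, 4}: w = 19, v = 48
  {1, 2, 3, 5}: w = 25 > 19, infeasible
  {1, 2, 4, 5}: w = 19, v = 53
  {1, 3, 4, 5}: w = 19, v = 43
  {2, 3, 4, 5}: w = 22 > 19, infeasible
  {1, 2, 3, 4, 5}: w = 26 > 19, infeasible
Best feasible subset: items [1, 2, 4, 5]
Total weight: 19 <= 19, total value: 53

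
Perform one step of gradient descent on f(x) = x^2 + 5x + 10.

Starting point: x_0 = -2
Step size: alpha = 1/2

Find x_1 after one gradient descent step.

f(x) = x^2 + 5x + 10
f'(x) = 2x + 5
f'(-2) = 2*-2 + (5) = 1
x_1 = x_0 - alpha * f'(x_0) = -2 - 1/2 * 1 = -5/2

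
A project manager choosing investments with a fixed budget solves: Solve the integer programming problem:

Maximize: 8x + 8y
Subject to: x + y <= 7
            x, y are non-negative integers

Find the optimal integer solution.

Objective: 8x + 8y, constraint: x + y <= 7
Coefficient of x is 8 >= coefficient of y is 8, so allocate the entire budget to x.
Optimal: x = 7, y = 0, value = 56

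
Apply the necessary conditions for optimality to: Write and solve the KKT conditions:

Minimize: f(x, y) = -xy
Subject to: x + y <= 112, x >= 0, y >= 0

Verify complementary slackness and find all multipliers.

Problem: min -xy s.t. x + y <= 112 (multiplier lambda), x >= 0 (mu_x), y >= 0 (mu_y)
KKT stationarity: -y + lambda - mu_x = 0, -x + lambda - mu_y = 0, with lambda, mu_x, mu_y >= 0
Complementary slackness: lambda*(x + y - 112) = 0, mu_x*x = 0, mu_y*y = 0
If lambda = 0: y = -mu_x <= 0 and x = -mu_y <= 0 force x = y = 0 with f = 0; but x = y = 56 is feasible with f = -3136 < 0, so this is not the minimum. Hence lambda > 0 and x + y = 112.
Try x > 0, y > 0 (so mu_x = mu_y = 0): y = lambda, x = lambda => x = y = lambda
x + y = 112 => 2*lambda = 112 => lambda = 56
x* = y* = 56 > 0, consistent with mu_x = mu_y = 0.
(Any feasible point with x = 0 or y = 0 has f = 0 > -3136, so the minimum is not on those boundaries.)
min(-xy) = -3136 (i.e. max xy = 3136)
Multipliers: lambda = 56, mu_x = 0, mu_y = 0
Complementary slackness: lambda*(x + y - 112) = 56*(56 + 56 - 112) = 0, mu_x*x = 0*56 = 0, mu_y*y = 0*56 = 0. Satisfied.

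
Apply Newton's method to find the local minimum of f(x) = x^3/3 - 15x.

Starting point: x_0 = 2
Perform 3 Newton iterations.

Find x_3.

f(x) = x^3/3 - 15x
f'(x) = x^2 - 15, f''(x) = 2x
Newton update: x_{n+1} = x_n - (x_n^2 - 15)/(2*x_n)
Step 1: x_0 = 2, f'=-11, f''=4, x_1 = 19/4
Step 2: x_1 = 19/4, f'=121/16, f''=19/2, x_2 = 601/152
Step 3: x_2 = 601/152, f'=14641/23104, f''=601/76, x_3 = 707761/182704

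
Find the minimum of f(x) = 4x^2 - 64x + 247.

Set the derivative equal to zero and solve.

f(x) = 4x^2 - 64x + 247
f'(x) = 8x + (-64) = 0
x = 64/8 = 8
f(8) = -9
Since f''(x) = 8 > 0, this is a minimum.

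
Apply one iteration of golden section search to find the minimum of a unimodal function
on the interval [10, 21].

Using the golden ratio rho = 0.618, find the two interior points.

Golden section search on [10, 21].
Golden ratio rho = 0.618 (approx).
Interior points:
  x_1 = 10 + (1-0.618)*11 = 14.2020
  x_2 = 10 + 0.618*11 = 16.7980
Compare f(x_1) and f(x_2) to determine which subinterval to keep.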